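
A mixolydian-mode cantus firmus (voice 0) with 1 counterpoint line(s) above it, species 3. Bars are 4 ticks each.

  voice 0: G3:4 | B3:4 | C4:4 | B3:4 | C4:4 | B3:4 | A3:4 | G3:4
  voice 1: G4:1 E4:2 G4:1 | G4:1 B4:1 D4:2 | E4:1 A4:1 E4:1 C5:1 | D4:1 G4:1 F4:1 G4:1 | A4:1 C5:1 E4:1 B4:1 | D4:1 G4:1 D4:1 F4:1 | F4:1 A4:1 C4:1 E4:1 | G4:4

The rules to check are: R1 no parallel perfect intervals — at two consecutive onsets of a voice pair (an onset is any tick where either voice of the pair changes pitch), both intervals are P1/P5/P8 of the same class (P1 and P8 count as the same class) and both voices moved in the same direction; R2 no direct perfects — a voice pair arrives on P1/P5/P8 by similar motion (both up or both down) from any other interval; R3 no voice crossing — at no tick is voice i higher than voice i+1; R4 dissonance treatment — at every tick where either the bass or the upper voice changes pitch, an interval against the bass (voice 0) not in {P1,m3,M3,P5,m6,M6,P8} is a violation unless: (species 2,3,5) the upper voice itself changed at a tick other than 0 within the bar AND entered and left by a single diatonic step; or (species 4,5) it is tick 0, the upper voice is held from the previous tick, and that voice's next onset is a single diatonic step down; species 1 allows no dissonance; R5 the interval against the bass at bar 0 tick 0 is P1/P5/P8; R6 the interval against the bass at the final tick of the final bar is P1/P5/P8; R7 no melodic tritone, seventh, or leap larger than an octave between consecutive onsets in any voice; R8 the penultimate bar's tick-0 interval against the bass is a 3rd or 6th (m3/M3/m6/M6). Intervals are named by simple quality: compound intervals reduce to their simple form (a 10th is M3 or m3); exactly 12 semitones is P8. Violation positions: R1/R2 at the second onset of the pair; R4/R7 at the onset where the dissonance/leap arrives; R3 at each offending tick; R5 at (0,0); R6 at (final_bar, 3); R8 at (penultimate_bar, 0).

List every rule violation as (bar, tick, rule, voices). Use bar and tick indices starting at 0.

(3, 0, R7, (1,))
(4, 3, R4, (0, 1))
(5, 3, R4, (0, 1))

bar 0: v0=G3 v1=G4 downbeat P8
bar 1: v0=B3 v1=G4 downbeat m6
bar 2: v0=C4 v1=E4 downbeat M3
bar 3: v0=B3 v1=D4 downbeat m3
bar 4: v0=C4 v1=A4 downbeat M6
bar 5: v0=B3 v1=D4 downbeat m3
bar 6: v0=A3 v1=F4 downbeat m6
bar 7: v0=G3 v1=G4 downbeat P8
  -> R7 @ bar 3 tick 0 v(1,): C5->D4 leap 10st
  -> R4 @ bar 4 tick 3 v(0, 1): C4/B4 M7 untreated
  -> R4 @ bar 5 tick 3 v(0, 1): B3/F4 TT untreated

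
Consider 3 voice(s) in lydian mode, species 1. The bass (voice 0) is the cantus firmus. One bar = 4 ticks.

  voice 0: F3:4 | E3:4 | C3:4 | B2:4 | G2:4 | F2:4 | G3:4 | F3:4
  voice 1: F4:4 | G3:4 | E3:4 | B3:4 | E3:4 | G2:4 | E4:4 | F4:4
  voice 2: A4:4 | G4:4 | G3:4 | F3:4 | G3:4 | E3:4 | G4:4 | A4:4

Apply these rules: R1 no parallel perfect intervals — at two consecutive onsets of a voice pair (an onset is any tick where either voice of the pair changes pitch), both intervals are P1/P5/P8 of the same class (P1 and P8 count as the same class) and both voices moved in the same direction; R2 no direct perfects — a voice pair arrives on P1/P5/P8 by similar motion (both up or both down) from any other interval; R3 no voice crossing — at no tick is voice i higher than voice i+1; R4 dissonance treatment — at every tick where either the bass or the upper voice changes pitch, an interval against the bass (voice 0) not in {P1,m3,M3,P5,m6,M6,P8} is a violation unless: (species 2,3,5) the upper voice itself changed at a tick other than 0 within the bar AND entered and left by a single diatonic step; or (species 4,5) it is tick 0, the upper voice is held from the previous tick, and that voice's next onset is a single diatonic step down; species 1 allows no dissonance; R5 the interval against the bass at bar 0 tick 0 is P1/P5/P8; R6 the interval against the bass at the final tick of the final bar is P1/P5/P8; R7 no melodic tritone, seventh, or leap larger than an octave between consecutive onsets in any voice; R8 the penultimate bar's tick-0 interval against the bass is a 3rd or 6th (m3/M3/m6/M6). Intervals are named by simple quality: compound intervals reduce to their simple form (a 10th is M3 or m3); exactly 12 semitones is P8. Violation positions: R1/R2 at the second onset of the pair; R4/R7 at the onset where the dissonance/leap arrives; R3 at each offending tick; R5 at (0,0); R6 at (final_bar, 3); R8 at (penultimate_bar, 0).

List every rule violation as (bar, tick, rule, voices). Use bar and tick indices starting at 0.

bar 0: v0=F3 v1=F4 v2=A4 downbeat M3
bar 1: v0=E3 v1=G3 v2=G4 downbeat m3
bar 2: v0=C3 v1=E3 v2=G3 downbeat P5
bar 3: v0=B2 v1=B3 v2=F3 downbeat TT
bar 4: v0=G2 v1=E3 v2=G3 downbeat P8
bar 5: v0=F2 v1=G2 v2=E3 downbeat M7
bar 6: v0=G3 v1=E4 v2=G4 downbeat P8
bar 7: v0=F3 v1=F4 v2=A4 downbeat M3
  -> R5 @ bar 0 tick 0 v(0, 2): opens on M3
  -> R2 @ bar 1 tick 0 v(1, 2): F4/A4 M3 -> G3/G4 P8 similar
  -> R7 @ bar 1 tick 0 v(1,): F4->G3 leap 10st
  -> R2 @ bar 2 tick 0 v(0, 2): E3/G4 m3 -> C3/G3 P5 similar
  -> R3 @ bar 3 tick 0 v(1, 2): B3 above F3
  -> R4 @ bar 3 tick 0 v(0, 2): B2/F3 TT untreated
  -> R3 @ bar 3 tick 1 v(1, 2): B3 above F3
  -> R3 @ bar 3 tick 2 v(1, 2): B3 above F3
  -> R3 @ bar 3 tick 3 v(1, 2): B3 above F3
  -> R4 @ bar 5 tick 0 v(0, 1): F2/G2 M2 untreated
  -> R4 @ bar 5 tick 0 v(0, 2): F2/E3 M7 untreated
  -> R2 @ bar 6 tick 0 v(0, 2): F2/E3 M7 -> G3/G4 P8 similar
  -> R7 @ bar 6 tick 0 v(0,): F2->G3 leap 14st
  -> R7 @ bar 6 tick 0 v(1,): G2->E4 leap 21st
  -> R7 @ bar 6 tick 0 v(2,): E3->G4 leap 15st
  -> R8 @ bar 6 tick 0 v(0, 2): penult P8 not 3rd/6th
  -> R6 @ bar 7 tick 3 v(0, 2): closes on M3

(0, 0, R5, (0, 2))
(1, 0, R2, (1, 2))
(1, 0, R7, (1,))
(2, 0, R2, (0, 2))
(3, 0, R3, (1, 2))
(3, 0, R4, (0, 2))
(3, 1, R3, (1, 2))
(3, 2, R3, (1, 2))
(3, 3, R3, (1, 2))
(5, 0, R4, (0, 1))
(5, 0, R4, (0, 2))
(6, 0, R2, (0, 2))
(6, 0, R7, (0,))
(6, 0, R7, (1,))
(6, 0, R7, (2,))
(6, 0, R8, (0, 2))
(7, 3, R6, (0, 2))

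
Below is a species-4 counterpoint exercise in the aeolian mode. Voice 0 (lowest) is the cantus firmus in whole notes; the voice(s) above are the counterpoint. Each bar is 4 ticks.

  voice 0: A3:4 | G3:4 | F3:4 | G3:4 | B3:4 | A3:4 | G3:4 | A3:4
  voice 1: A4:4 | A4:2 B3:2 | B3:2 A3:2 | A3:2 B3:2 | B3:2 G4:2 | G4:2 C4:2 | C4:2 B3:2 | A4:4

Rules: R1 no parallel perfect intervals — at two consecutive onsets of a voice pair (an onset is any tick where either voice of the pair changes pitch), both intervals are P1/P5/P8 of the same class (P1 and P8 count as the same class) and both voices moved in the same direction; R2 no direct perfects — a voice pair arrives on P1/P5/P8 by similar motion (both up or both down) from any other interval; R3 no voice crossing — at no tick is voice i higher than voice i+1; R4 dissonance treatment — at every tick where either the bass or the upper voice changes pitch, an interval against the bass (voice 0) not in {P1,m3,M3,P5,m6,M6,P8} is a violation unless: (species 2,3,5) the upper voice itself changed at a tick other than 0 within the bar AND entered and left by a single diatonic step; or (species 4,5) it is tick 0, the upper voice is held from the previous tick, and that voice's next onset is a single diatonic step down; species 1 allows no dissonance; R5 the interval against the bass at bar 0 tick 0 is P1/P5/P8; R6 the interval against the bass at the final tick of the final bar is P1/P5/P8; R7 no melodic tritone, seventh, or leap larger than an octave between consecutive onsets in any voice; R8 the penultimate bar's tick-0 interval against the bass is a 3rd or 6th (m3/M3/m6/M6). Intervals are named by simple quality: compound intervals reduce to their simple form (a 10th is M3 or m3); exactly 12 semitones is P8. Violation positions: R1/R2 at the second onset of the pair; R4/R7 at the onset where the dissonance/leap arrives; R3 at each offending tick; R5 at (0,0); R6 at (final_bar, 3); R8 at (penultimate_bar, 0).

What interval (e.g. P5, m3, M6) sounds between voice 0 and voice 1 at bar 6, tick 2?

M3

voice 0=G3 voice 1=B3 -> M3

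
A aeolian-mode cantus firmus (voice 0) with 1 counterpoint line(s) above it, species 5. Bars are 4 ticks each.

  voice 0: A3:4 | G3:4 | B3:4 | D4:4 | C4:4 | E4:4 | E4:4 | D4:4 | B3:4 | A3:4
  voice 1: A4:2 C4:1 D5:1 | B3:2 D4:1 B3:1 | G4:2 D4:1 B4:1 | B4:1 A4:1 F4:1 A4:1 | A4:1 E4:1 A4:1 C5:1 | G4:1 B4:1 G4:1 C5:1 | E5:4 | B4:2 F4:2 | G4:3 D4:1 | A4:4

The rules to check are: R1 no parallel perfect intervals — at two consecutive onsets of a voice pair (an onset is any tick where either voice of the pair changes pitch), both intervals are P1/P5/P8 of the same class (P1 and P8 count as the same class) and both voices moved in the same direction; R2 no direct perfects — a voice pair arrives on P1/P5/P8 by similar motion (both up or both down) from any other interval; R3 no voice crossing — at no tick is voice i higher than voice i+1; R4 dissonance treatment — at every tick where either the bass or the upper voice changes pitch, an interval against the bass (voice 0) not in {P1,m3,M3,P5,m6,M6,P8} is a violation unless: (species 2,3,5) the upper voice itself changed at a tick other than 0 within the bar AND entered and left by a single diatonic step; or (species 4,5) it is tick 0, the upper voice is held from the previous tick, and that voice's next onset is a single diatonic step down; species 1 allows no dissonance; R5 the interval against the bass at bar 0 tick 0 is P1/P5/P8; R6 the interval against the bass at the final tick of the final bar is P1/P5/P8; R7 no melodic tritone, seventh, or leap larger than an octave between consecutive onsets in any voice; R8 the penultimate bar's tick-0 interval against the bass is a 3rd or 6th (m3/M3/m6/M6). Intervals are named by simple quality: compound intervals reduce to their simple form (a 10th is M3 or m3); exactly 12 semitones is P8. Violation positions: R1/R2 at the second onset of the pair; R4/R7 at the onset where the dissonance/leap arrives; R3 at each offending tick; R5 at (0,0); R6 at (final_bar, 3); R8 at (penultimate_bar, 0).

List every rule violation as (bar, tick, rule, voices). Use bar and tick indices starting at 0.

bar 0: v0=A3 v1=A4 downbeat P8
bar 1: v0=G3 v1=B3 downbeat M3
bar 2: v0=B3 v1=G4 downbeat m6
bar 3: v0=D4 v1=B4 downbeat M6
bar 4: v0=C4 v1=A4 downbeat M6
bar 5: v0=E4 v1=G4 downbeat m3
bar 6: v0=E4 v1=E5 downbeat P8
bar 7: v0=D4 v1=B4 downbeat M6
bar 8: v0=B3 v1=G4 downbeat m6
bar 9: v0=A3 v1=A4 downbeat P8
  -> R4 @ bar 0 tick 3 v(0, 1): A3/D5 P4 untreated
  -> R7 @ bar 0 tick 3 v(1,): C4->D5 leap 14st
  -> R7 @ bar 1 tick 0 v(1,): D5->B3 leap 15st
  -> R7 @ bar 7 tick 2 v(1,): B4->F4 leap 6st

(0, 3, R4, (0, 1))
(0, 3, R7, (1,))
(1, 0, R7, (1,))
(7, 2, R7, (1,))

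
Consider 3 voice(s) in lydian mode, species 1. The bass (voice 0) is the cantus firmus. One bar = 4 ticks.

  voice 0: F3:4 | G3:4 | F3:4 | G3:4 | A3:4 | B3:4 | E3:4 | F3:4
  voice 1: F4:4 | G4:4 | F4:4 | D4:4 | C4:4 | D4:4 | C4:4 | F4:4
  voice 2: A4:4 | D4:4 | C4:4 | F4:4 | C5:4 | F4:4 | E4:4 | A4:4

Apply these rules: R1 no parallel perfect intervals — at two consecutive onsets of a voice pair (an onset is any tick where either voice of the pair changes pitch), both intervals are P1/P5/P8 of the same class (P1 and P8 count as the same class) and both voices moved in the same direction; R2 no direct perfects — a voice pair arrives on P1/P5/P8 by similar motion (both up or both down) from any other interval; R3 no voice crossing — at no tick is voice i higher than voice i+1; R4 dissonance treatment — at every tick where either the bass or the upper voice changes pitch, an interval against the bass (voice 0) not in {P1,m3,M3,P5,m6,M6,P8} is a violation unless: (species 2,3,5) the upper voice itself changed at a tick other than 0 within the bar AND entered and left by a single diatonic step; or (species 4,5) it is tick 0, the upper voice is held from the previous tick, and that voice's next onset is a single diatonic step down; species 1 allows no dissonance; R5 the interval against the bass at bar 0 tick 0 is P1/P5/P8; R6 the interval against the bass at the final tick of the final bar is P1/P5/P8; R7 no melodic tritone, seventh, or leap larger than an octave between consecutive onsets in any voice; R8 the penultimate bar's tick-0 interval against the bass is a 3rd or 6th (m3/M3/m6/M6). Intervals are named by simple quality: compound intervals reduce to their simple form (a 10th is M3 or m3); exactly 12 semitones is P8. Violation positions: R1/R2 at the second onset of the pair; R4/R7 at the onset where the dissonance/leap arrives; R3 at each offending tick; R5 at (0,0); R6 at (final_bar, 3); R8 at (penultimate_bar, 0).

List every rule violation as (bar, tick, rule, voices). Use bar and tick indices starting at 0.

(0, 0, R5, (0, 2))
(1, 0, R1, (0, 1))
(1, 0, R3, (1, 2))
(1, 1, R3, (1, 2))
(1, 2, R3, (1, 2))
(1, 3, R3, (1, 2))
(2, 0, R1, (0, 1))
(2, 0, R1, (0, 2))
(2, 0, R3, (1, 2))
(2, 1, R3, (1, 2))
(2, 2, R3, (1, 2))
(2, 3, R3, (1, 2))
(3, 0, R4, (0, 2))
(5, 0, R4, (0, 2))
(6, 0, R2, (0, 2))
(6, 0, R8, (0, 2))
(7, 0, R2, (0, 1))
(7, 3, R6, (0, 2))

bar 0: v0=F3 v1=F4 v2=A4 downbeat M3
bar 1: v0=G3 v1=G4 v2=D4 downbeat P5
bar 2: v0=F3 v1=F4 v2=C4 downbeat P5
bar 3: v0=G3 v1=D4 v2=F4 downbeat m7
bar 4: v0=A3 v1=C4 v2=C5 downbeat m3
bar 5: v0=B3 v1=D4 v2=F4 downbeat TT
bar 6: v0=E3 v1=C4 v2=E4 downbeat P8
bar 7: v0=F3 v1=F4 v2=A4 downbeat M3
  -> R5 @ bar 0 tick 0 v(0, 2): opens on M3
  -> R1 @ bar 1 tick 0 v(0, 1): F3/F4 P8 -> G3/G4 P8 similar
  -> R3 @ bar 1 tick 0 v(1, 2): G4 above D4
  -> R3 @ bar 1 tick 1 v(1, 2): G4 above D4
  -> R3 @ bar 1 tick 2 v(1, 2): G4 above D4
  -> R3 @ bar 1 tick 3 v(1, 2): G4 above D4
  -> R1 @ bar 2 tick 0 v(0, 1): G3/G4 P8 -> F3/F4 P8 similar
  -> R1 @ bar 2 tick 0 v(0, 2): G3/D4 P5 -> F3/C4 P5 similar
  -> R3 @ bar 2 tick 0 v(1, 2): F4 above C4
  -> R3 @ bar 2 tick 1 v(1, 2): F4 above C4
  -> R3 @ bar 2 tick 2 v(1, 2): F4 above C4
  -> R3 @ bar 2 tick 3 v(1, 2): F4 above C4
  -> R4 @ bar 3 tick 0 v(0, 2): G3/F4 m7 untreated
  -> R4 @ bar 5 tick 0 v(0, 2): B3/F4 TT untreated
  -> R2 @ bar 6 tick 0 v(0, 2): B3/F4 TT -> E3/E4 P8 similar
  -> R8 @ bar 6 tick 0 v(0, 2): penult P8 not 3rd/6th
  -> R2 @ bar 7 tick 0 v(0, 1): E3/C4 m6 -> F3/F4 P8 similar
  -> R6 @ bar 7 tick 3 v(0, 2): closes on M3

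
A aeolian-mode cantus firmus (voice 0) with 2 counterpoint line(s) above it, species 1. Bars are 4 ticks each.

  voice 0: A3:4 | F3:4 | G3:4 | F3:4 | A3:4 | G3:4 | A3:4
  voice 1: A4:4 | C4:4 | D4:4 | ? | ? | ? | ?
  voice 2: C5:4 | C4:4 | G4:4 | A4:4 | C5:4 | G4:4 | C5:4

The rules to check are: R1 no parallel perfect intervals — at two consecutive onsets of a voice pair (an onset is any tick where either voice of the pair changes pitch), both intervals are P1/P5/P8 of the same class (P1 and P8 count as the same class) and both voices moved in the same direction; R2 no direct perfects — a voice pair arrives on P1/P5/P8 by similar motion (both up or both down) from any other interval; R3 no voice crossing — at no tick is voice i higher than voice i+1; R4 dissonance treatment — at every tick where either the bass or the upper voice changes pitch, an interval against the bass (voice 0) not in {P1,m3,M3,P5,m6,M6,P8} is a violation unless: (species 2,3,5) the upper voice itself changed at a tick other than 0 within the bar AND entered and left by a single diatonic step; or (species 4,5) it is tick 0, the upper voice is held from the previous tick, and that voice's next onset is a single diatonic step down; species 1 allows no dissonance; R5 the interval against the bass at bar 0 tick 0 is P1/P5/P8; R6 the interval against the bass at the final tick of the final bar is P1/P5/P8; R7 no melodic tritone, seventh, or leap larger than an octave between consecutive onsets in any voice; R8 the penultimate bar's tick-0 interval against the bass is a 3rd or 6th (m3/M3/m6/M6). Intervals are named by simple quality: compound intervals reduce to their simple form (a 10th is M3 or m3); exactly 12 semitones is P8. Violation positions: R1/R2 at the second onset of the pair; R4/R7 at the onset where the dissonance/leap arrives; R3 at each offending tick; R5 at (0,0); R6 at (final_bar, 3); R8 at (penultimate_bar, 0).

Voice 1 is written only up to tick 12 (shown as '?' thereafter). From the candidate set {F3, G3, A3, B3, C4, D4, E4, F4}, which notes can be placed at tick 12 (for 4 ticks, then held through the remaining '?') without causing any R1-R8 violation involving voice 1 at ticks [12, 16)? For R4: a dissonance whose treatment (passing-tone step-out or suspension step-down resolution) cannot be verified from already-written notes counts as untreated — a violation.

F3: violates R2
G3: violates R4
A3: legal
B3: violates R4
C4: violates R1
D4: legal
E4: violates R4
F4: legal

{A3, D4, F4}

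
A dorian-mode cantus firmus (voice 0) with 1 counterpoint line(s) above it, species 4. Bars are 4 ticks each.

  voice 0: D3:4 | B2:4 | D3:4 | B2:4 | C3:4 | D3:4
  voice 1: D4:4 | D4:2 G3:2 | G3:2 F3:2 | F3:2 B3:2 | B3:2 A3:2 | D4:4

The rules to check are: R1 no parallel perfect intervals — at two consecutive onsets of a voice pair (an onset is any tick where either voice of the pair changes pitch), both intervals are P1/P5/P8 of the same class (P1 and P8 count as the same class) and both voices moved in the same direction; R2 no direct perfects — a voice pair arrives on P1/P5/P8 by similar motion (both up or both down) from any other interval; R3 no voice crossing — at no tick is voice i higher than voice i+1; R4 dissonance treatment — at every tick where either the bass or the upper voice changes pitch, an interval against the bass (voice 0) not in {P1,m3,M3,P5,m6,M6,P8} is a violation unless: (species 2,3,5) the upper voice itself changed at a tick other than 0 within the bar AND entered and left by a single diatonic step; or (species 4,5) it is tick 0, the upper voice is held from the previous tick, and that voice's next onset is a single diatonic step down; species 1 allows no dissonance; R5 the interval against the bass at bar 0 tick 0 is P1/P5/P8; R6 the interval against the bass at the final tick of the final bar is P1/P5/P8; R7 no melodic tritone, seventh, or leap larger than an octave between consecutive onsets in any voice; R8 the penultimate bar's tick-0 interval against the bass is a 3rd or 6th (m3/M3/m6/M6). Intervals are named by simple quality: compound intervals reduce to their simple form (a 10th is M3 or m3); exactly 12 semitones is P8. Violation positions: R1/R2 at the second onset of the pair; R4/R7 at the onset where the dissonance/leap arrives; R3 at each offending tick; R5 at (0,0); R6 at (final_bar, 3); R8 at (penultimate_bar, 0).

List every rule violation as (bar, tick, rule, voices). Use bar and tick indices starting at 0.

(3, 0, R4, (0, 1))
(3, 2, R7, (1,))
(4, 0, R8, (0, 1))
(5, 0, R2, (0, 1))

bar 0: v0=D3 v1=D4 downbeat P8
bar 1: v0=B2 v1=D4 downbeat m3
bar 2: v0=D3 v1=G3 downbeat P4
bar 3: v0=B2 v1=F3 downbeat TT
bar 4: v0=C3 v1=B3 downbeat M7
bar 5: v0=D3 v1=D4 downbeat P8
  -> R4 @ bar 3 tick 0 v(0, 1): B2/F3 TT untreated
  -> R7 @ bar 3 tick 2 v(1,): F3->B3 leap 6st
  -> R8 @ bar 4 tick 0 v(0, 1): penult M7 not 3rd/6th
  -> R2 @ bar 5 tick 0 v(0, 1): C3/A3 M6 -> D3/D4 P8 similar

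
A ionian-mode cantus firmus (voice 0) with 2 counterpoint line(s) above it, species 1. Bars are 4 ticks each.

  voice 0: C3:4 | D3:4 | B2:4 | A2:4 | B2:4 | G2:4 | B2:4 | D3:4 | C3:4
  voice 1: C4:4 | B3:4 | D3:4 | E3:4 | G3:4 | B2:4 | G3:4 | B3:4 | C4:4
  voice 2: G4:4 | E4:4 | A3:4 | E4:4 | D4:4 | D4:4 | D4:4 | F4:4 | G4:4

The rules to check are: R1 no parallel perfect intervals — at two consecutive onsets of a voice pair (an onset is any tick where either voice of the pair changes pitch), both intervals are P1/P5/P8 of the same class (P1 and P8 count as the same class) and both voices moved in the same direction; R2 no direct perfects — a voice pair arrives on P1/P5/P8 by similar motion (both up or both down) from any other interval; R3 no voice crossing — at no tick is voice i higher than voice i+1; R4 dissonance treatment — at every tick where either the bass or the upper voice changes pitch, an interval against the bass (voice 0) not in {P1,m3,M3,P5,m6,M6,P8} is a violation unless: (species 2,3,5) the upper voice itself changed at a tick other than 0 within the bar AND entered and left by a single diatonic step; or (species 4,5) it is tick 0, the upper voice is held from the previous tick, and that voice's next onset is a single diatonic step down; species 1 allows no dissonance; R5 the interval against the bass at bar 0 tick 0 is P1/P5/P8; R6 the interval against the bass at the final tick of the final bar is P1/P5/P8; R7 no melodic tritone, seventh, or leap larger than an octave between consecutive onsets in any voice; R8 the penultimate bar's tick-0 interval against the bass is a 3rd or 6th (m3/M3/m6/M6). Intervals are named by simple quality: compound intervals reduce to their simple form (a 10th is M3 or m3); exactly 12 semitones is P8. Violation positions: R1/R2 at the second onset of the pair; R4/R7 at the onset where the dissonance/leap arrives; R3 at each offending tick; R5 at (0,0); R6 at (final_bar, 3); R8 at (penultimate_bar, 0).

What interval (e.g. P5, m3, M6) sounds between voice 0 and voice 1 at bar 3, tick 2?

voice 0=A2 voice 1=E3 -> P5

P5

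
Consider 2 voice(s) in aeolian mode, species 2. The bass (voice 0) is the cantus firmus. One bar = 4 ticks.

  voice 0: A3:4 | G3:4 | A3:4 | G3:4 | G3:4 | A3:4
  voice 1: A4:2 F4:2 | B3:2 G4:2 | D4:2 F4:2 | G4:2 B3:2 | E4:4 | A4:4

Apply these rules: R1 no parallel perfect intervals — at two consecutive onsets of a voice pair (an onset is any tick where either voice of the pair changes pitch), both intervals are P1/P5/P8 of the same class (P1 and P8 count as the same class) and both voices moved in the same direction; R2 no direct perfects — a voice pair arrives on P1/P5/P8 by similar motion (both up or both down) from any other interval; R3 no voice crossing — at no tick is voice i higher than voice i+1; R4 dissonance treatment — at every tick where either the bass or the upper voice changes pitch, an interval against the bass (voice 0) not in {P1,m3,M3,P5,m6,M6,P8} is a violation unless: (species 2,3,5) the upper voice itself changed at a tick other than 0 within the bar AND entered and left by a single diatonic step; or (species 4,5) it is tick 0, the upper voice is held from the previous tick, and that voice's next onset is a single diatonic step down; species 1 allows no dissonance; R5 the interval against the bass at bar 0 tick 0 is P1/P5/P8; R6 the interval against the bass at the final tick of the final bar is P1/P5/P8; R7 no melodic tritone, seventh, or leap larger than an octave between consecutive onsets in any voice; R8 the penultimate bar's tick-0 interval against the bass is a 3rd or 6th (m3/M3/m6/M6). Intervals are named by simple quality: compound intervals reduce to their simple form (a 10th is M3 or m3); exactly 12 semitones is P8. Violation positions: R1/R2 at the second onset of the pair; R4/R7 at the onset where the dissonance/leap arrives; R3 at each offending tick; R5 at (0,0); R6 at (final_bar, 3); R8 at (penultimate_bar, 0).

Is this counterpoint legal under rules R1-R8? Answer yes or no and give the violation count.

No (3 violations)

bar 0: v0=A3 v1=A4 (P8)
bar 1: v0=G3 v1=B3 (M3)
bar 2: v0=A3 v1=D4 (P4)
bar 3: v0=G3 v1=G4 (P8)
bar 4: v0=G3 v1=E4 (M6)
bar 5: v0=A3 v1=A4 (P8)
  R7 @ bar1.0: F4->B3 leap 6st
  R4 @ bar2.0: A3/D4 P4 untreated
  R2 @ bar5.0: G3/E4 M6 -> A3/A4 P8 similar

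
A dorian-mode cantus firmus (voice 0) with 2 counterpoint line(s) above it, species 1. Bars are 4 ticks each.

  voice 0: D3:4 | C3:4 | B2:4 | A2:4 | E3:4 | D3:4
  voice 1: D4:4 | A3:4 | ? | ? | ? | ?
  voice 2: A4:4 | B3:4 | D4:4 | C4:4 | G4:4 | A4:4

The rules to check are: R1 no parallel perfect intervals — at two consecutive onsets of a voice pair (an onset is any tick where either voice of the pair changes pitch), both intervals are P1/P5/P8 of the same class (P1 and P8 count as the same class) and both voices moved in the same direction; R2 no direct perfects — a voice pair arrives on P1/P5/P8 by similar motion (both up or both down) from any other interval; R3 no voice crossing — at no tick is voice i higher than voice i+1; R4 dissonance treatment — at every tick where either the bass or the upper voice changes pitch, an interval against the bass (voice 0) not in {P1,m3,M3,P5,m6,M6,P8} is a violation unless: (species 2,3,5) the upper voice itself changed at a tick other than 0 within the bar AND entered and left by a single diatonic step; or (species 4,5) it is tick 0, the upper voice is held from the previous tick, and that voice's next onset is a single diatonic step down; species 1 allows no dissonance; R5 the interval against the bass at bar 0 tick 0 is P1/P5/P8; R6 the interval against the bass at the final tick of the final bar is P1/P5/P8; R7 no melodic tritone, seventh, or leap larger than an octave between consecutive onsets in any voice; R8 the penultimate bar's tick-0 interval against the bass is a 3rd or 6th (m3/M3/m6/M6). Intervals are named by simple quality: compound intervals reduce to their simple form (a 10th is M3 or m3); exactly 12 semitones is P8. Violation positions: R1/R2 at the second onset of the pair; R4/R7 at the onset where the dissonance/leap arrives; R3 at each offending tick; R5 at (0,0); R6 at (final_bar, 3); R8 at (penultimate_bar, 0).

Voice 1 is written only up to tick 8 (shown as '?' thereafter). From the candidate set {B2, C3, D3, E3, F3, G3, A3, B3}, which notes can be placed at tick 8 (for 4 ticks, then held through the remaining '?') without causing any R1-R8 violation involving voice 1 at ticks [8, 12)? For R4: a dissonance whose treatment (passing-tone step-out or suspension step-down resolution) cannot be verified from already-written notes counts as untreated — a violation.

B2: violates R2,R7
C3: violates R4
D3: legal
E3: violates R4
F3: violates R4
G3: legal
A3: violates R4
B3: legal

{B3, D3, G3}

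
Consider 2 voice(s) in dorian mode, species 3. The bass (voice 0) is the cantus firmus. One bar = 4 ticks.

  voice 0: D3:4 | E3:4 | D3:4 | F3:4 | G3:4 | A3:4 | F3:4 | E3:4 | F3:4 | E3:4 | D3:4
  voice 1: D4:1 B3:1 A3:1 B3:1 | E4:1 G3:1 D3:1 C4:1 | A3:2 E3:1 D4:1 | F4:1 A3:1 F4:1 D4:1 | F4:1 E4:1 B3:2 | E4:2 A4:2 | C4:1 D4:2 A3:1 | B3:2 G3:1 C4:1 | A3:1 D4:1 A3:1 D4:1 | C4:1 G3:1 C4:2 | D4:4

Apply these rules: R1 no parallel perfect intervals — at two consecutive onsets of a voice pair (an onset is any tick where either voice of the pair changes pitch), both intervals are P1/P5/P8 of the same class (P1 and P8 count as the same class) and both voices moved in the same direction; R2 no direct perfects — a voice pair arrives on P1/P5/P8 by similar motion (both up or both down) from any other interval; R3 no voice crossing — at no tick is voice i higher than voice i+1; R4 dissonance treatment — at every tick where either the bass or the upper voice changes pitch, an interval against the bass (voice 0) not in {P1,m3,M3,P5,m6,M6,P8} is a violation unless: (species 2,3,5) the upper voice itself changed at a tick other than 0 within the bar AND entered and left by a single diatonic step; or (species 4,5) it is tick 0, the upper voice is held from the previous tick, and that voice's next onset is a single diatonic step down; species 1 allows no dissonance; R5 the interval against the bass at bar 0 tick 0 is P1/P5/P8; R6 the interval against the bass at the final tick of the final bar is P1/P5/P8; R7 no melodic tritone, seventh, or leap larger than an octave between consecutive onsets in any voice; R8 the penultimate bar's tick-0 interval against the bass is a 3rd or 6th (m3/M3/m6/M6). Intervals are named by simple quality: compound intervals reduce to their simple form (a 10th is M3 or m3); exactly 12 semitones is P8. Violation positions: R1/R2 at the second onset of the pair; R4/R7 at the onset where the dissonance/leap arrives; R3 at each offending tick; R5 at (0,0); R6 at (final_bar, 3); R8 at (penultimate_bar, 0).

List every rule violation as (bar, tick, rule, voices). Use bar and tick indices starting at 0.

(1, 0, R2, (0, 1))
(1, 2, R3, (0, 1))
(1, 2, R4, (0, 1))
(1, 3, R7, (1,))
(2, 0, R2, (0, 1))
(2, 2, R4, (0, 1))
(2, 3, R7, (1,))
(3, 0, R1, (0, 1))
(4, 0, R4, (0, 1))
(5, 0, R2, (0, 1))
(6, 0, R2, (0, 1))

bar 0: v0=D3 v1=D4 downbeat P8
bar 1: v0=E3 v1=E4 downbeat P8
bar 2: v0=D3 v1=A3 downbeat P5
bar 3: v0=F3 v1=F4 downbeat P8
bar 4: v0=G3 v1=F4 downbeat m7
bar 5: v0=A3 v1=E4 downbeat P5
bar 6: v0=F3 v1=C4 downbeat P5
bar 7: v0=E3 v1=B3 downbeat P5
bar 8: v0=F3 v1=A3 downbeat M3
bar 9: v0=E3 v1=C4 downbeat m6
bar 10: v0=D3 v1=D4 downbeat P8
  -> R2 @ bar 1 tick 0 v(0, 1): D3/B3 M6 -> E3/E4 P8 similar
  -> R3 @ bar 1 tick 2 v(0, 1): E3 above D3
  -> R4 @ bar 1 tick 2 v(0, 1): E3/D3 M2 untreated
  -> R7 @ bar 1 tick 3 v(1,): D3->C4 leap 10st
  -> R2 @ bar 2 tick 0 v(0, 1): E3/C4 m6 -> D3/A3 P5 similar
  -> R4 @ bar 2 tick 2 v(0, 1): D3/E3 M2 untreated
  -> R7 @ bar 2 tick 3 v(1,): E3->D4 leap 10st
  -> R1 @ bar 3 tick 0 v(0, 1): D3/D4 P8 -> F3/F4 P8 similar
  -> R4 @ bar 4 tick 0 v(0, 1): G3/F4 m7 untreated
  -> R2 @ bar 5 tick 0 v(0, 1): G3/B3 M3 -> A3/E4 P5 similar
  -> R2 @ bar 6 tick 0 v(0, 1): A3/A4 P8 -> F3/C4 P5 similar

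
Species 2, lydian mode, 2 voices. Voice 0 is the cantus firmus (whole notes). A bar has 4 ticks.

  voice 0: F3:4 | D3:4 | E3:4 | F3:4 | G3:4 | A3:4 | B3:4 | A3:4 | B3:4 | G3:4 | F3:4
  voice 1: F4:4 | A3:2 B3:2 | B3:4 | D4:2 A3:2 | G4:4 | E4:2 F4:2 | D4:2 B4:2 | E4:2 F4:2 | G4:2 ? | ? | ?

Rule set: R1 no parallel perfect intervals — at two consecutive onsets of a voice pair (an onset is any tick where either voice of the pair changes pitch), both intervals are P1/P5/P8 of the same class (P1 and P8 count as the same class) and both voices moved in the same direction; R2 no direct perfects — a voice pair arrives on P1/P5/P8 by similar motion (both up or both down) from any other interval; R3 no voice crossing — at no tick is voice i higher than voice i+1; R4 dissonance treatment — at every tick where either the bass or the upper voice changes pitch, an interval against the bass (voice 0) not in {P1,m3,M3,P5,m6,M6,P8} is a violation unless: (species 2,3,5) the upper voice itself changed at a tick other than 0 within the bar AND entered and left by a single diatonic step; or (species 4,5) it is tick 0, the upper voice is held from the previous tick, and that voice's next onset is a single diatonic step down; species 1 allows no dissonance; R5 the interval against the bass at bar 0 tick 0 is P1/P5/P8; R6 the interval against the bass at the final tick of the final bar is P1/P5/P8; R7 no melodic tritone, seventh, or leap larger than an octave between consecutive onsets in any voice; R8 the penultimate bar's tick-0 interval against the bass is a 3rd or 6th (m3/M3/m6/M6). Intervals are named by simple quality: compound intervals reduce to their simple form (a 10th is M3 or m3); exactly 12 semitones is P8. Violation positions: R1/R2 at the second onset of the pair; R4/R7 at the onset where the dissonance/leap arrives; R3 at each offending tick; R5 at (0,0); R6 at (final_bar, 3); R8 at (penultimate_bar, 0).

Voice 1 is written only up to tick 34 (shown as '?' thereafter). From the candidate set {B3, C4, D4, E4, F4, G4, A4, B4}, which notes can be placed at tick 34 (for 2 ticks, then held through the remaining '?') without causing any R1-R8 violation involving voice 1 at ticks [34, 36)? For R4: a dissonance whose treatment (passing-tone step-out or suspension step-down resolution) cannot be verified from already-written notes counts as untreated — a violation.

B3: legal
C4: violates R4
D4: legal
E4: violates R4
F4: violates R4
G4: legal
A4: violates R4
B4: legal

{B3, B4, D4, G4}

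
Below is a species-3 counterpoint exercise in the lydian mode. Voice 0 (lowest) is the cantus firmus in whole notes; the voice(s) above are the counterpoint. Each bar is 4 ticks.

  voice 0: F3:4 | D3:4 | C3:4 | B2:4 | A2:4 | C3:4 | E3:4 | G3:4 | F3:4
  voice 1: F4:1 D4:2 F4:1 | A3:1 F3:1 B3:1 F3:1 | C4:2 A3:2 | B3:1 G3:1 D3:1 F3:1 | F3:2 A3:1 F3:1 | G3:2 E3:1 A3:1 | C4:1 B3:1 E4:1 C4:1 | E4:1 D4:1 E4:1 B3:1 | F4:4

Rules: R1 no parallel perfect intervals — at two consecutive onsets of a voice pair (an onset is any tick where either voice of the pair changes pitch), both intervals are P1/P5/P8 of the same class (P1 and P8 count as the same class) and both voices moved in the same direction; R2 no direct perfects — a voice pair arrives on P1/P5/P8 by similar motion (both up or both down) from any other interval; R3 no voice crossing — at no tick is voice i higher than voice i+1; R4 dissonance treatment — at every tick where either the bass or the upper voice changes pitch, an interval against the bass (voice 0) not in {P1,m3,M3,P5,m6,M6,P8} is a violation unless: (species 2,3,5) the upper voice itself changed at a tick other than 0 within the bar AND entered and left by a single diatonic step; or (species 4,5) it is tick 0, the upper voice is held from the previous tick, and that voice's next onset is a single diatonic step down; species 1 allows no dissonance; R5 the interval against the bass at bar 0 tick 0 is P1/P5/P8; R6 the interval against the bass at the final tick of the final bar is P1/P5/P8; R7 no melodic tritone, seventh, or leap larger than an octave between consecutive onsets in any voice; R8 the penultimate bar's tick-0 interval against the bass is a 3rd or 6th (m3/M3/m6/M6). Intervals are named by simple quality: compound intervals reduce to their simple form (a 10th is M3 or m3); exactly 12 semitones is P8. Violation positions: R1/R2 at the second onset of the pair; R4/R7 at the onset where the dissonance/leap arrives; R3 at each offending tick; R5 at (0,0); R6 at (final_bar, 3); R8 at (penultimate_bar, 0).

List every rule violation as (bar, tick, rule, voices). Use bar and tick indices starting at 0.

(1, 0, R2, (0, 1))
(1, 2, R7, (1,))
(1, 3, R7, (1,))
(3, 3, R4, (0, 1))
(5, 0, R2, (0, 1))
(8, 0, R7, (1,))

bar 0: v0=F3 v1=F4 downbeat P8
bar 1: v0=D3 v1=A3 downbeat P5
bar 2: v0=C3 v1=C4 downbeat P8
bar 3: v0=B2 v1=B3 downbeat P8
bar 4: v0=A2 v1=F3 downbeat m6
bar 5: v0=C3 v1=G3 downbeat P5
bar 6: v0=E3 v1=C4 downbeat m6
bar 7: v0=G3 v1=E4 downbeat M6
bar 8: v0=F3 v1=F4 downbeat P8
  -> R2 @ bar 1 tick 0 v(0, 1): F3/F4 P8 -> D3/A3 P5 similar
  -> R7 @ bar 1 tick 2 v(1,): F3->B3 leap 6st
  -> R7 @ bar 1 tick 3 v(1,): B3->F3 leap 6st
  -> R4 @ bar 3 tick 3 v(0, 1): B2/F3 TT untreated
  -> R2 @ bar 5 tick 0 v(0, 1): A2/F3 m6 -> C3/G3 P5 similar
  -> R7 @ bar 8 tick 0 v(1,): B3->F4 leap 6st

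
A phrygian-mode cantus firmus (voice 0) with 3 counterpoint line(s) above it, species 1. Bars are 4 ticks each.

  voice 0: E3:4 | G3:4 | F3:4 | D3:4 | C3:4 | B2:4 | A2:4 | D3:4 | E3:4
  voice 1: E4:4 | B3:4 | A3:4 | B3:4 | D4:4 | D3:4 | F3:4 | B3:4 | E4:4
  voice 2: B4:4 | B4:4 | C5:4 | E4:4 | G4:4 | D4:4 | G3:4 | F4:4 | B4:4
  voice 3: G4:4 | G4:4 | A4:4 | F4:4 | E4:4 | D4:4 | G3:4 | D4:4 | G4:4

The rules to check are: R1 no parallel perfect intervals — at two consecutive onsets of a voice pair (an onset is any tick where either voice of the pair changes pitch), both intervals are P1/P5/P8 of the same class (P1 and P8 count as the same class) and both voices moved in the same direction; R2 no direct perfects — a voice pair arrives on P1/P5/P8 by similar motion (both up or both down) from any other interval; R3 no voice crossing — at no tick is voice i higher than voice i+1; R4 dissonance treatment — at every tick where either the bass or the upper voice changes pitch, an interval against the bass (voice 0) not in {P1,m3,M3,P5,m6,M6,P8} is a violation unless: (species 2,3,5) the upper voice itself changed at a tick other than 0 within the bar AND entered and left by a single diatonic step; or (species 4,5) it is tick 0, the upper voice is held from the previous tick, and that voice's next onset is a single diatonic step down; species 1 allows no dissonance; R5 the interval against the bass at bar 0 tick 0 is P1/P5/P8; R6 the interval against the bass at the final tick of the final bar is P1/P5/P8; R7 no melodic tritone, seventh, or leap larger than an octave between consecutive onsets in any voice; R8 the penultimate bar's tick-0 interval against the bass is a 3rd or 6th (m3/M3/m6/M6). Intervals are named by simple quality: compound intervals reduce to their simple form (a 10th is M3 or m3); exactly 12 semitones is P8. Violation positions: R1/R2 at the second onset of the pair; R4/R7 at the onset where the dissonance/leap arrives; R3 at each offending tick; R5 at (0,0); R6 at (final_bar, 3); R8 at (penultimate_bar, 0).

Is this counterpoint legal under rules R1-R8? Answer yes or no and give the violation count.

bar 0: v0=E3 v1=E4 v2=B4 v3=G4 (m3)
bar 1: v0=G3 v1=B3 v2=B4 v3=G4 (P8)
bar 2: v0=F3 v1=A3 v2=C5 v3=A4 (M3)
bar 3: v0=D3 v1=B3 v2=E4 v3=F4 (m3)
bar 4: v0=C3 v1=D4 v2=G4 v3=E4 (M3)
bar 5: v0=B2 v1=D3 v2=D4 v3=D4 (m3)
bar 6: v0=A2 v1=F3 v2=G3 v3=G3 (m7)
bar 7: v0=D3 v1=B3 v2=F4 v3=D4 (P8)
bar 8: v0=E3 v1=E4 v2=B4 v3=G4 (m3)
  R3 @ bar0.0: B4 above G4
  R5 @ bar0.0: opens on m3
  R3 @ bar0.1: B4 above G4
  R3 @ bar0.2: B4 above G4
  R3 @ bar0.3: B4 above G4
  R3 @ bar1.0: B4 above G4
  R3 @ bar1.1: B4 above G4
  R3 @ bar1.2: B4 above G4
  R3 @ bar1.3: B4 above G4
  R3 @ bar2.0: C5 above A4
  R3 @ bar2.1: C5 above A4
  R3 @ bar2.2: C5 above A4
  R3 @ bar2.3: C5 above A4
  R4 @ bar3.0: D3/E4 M2 untreated
  R3 @ bar4.0: G4 above E4
  R4 @ bar4.0: C3/D4 M2 untreated
  R3 @ bar4.1: G4 above E4
  R3 @ bar4.2: G4 above E4
  R3 @ bar4.3: G4 above E4
  R2 @ bar5.0: D4/G4 P4 -> D3/D4 P8 similar
  R2 @ bar5.0: D4/E4 M2 -> D3/D4 P8 similar
  R2 @ bar5.0: G4/E4 m3 -> D4/D4 P1 similar
  R1 @ bar6.0: D4/D4 P1 -> G3/G3 P1 similar
  R4 @ bar6.0: A2/G3 m7 untreated
  R4 @ bar6.0: A2/G3 m7 untreated
  R2 @ bar7.0: A2/G3 m7 -> D3/D4 P8 similar
  R3 @ bar7.0: F4 above D4
  R7 @ bar7.0: F3->B3 leap 6st
  R7 @ bar7.0: G3->F4 leap 10st
  R8 @ bar7.0: penult P8 not 3rd/6th
  R3 @ bar7.1: F4 above D4
  R3 @ bar7.2: F4 above D4
  R3 @ bar7.3: F4 above D4
  R2 @ bar8.0: D3/B3 M6 -> E3/E4 P8 similar
  R2 @ bar8.0: D3/F4 m3 -> E3/B4 P5 similar
  R2 @ bar8.0: B3/F4 TT -> E4/B4 P5 similar
  R3 @ bar8.0: B4 above G4
  R7 @ bar8.0: F4->B4 leap 6st
  R3 @ bar8.1: B4 above G4
  R3 @ bar8.2: B4 above G4
  R3 @ bar8.3: B4 above G4
  R6 @ bar8.3: closes on m3

No (42 violations)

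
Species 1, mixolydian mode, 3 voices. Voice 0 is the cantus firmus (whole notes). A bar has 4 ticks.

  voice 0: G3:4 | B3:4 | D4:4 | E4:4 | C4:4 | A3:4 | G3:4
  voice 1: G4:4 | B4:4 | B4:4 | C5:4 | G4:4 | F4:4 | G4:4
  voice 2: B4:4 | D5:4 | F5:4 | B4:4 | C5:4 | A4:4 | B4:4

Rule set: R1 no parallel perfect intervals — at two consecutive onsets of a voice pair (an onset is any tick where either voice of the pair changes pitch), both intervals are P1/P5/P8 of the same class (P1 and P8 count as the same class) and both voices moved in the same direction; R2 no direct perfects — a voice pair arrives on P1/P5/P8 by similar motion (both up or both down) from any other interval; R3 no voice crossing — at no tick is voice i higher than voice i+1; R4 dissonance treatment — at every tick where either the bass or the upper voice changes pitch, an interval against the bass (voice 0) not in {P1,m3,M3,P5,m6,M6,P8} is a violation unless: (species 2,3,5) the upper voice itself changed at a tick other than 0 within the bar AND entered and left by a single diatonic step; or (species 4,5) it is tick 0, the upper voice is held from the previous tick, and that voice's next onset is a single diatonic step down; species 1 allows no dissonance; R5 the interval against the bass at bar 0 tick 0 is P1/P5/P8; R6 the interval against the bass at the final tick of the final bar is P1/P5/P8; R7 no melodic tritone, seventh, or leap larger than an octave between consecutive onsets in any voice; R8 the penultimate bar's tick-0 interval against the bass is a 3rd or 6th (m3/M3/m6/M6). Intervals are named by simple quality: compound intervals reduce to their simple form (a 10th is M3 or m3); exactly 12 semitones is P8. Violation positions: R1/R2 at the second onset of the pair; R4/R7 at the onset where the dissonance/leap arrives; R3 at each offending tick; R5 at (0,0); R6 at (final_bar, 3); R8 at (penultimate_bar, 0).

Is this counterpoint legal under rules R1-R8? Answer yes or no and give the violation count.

bar 0: v0=G3 v1=G4 v2=B4 (M3)
bar 1: v0=B3 v1=B4 v2=D5 (m3)
bar 2: v0=D4 v1=B4 v2=F5 (m3)
bar 3: v0=E4 v1=C5 v2=B4 (P5)
bar 4: v0=C4 v1=G4 v2=C5 (P8)
bar 5: v0=A3 v1=F4 v2=A4 (P8)
bar 6: v0=G3 v1=G4 v2=B4 (M3)
  R5 @ bar0.0: opens on M3
  R1 @ bar1.0: G3/G4 P8 -> B3/B4 P8 similar
  R3 @ bar3.0: C5 above B4
  R7 @ bar3.0: F5->B4 leap 6st
  R3 @ bar3.1: C5 above B4
  R3 @ bar3.2: C5 above B4
  R3 @ bar3.3: C5 above B4
  R2 @ bar4.0: E4/C5 m6 -> C4/G4 P5 similar
  R1 @ bar5.0: C4/C5 P8 -> A3/A4 P8 similar
  R8 @ bar5.0: penult P8 not 3rd/6th
  R6 @ bar6.3: closes on M3

No (11 violations)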